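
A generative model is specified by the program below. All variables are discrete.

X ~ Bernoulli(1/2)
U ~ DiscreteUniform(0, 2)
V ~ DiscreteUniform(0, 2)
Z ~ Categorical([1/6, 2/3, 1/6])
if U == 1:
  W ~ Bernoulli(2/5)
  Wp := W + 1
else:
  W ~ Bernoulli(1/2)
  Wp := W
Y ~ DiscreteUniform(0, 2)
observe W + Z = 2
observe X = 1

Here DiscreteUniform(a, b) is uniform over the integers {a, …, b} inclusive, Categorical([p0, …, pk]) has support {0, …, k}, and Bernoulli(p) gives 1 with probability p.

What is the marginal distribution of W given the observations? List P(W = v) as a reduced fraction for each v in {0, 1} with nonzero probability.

Enumerate traces; 54 have nonzero weight after conditioning:
  (X=1, U=0, V=0, Z=1, W=1, Y=0) weight 1/162
  (X=1, U=0, V=0, Z=1, W=1, Y=1) weight 1/162
  (X=1, U=0, V=0, Z=1, W=1, Y=2) weight 1/162
  (X=1, U=0, V=0, Z=2, W=0, Y=0) weight 1/648
  (X=1, U=0, V=0, Z=2, W=0, Y=1) weight 1/648
  (X=1, U=0, V=0, Z=2, W=0, Y=2) weight 1/648
  (X=1, U=0, V=1, Z=1, W=1, Y=0) weight 1/162
  (X=1, U=0, V=1, Z=1, W=1, Y=1) weight 1/162
  … 46 more
Group by W:
  weight(W=0) = 2/45
  weight(W=1) = 7/45
Total weight = 2/45 + 7/45 = 1/5
P(W=0 | obs) = 2/45 / 1/5 = 2/9
P(W=1 | obs) = 7/45 / 1/5 = 7/9

P(W=0) = 2/9, P(W=1) = 7/9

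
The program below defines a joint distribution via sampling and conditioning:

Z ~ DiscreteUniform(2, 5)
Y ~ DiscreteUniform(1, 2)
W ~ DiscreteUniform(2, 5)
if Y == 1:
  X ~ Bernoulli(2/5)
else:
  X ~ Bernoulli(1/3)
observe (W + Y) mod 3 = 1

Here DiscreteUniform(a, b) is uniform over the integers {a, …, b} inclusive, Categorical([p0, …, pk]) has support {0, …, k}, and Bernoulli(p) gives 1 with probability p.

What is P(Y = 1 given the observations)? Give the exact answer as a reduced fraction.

P(Y = 1 | obs) = 1/3

Enumerate traces; 24 have nonzero weight after conditioning:
  (Z=2, Y=1, W=3, X=0) weight 3/160
  (Z=2, Y=1, W=3, X=1) weight 1/80
  (Z=2, Y=2, W=2, X=0) weight 1/48
  (Z=2, Y=2, W=2, X=1) weight 1/96
  (Z=2, Y=2, W=5, X=0) weight 1/48
  (Z=2, Y=2, W=5, X=1) weight 1/96
  (Z=3, Y=1, W=3, X=0) weight 3/160
  (Z=3, Y=1, W=3, X=1) weight 1/80
  … 16 more
Group by Y:
  weight(Y=1) = 1/8
  weight(Y=2) = 1/4
Total weight = 1/8 + 1/4 = 3/8
P(Y=1 | obs) = 1/8 / 3/8 = 1/3
P(Y=2 | obs) = 1/4 / 3/8 = 2/3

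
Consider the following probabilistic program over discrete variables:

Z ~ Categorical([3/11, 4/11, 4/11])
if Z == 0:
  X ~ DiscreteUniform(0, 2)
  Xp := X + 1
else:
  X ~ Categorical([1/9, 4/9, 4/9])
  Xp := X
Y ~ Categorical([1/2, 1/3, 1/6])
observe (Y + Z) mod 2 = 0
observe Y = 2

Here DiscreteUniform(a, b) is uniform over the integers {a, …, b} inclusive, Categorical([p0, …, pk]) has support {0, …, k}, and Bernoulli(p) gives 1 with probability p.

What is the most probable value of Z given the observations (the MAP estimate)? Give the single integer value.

argmax_v P(Z = v | obs) = 2

Enumerate traces; 6 have nonzero weight after conditioning:
  (Z=0, X=0, Y=2) weight 1/66
  (Z=0, X=1, Y=2) weight 1/66
  (Z=0, X=2, Y=2) weight 1/66
  (Z=2, X=0, Y=2) weight 2/297
  (Z=2, X=1, Y=2) weight 8/297
  (Z=2, X=2, Y=2) weight 8/297
Group by Z:
  weight(Z=0) = 1/22
  weight(Z=2) = 2/33
Total weight = 1/22 + 2/33 = 7/66
P(Z=0 | obs) = 1/22 / 7/66 = 3/7
P(Z=2 | obs) = 2/33 / 7/66 = 4/7
argmax = 2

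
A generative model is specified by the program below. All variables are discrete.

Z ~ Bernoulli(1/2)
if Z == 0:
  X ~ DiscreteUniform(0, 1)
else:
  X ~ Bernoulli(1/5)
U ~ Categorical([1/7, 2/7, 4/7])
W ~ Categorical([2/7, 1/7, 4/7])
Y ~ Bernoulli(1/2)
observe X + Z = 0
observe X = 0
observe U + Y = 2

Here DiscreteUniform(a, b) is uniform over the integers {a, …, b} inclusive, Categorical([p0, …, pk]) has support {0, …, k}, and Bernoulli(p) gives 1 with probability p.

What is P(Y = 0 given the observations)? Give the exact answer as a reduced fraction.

Enumerate traces; 6 have nonzero weight after conditioning:
  (Z=0, X=0, U=1, W=0, Y=1) weight 1/98
  (Z=0, X=0, U=1, W=1, Y=1) weight 1/196
  (Z=0, X=0, U=1, W=2, Y=1) weight 1/49
  (Z=0, X=0, U=2, W=0, Y=0) weight 1/49
  (Z=0, X=0, U=2, W=1, Y=0) weight 1/98
  (Z=0, X=0, U=2, W=2, Y=0) weight 2/49
Group by Y:
  weight(Y=0) = 1/14
  weight(Y=1) = 1/28
Total weight = 1/14 + 1/28 = 3/28
P(Y=0 | obs) = 1/14 / 3/28 = 2/3
P(Y=1 | obs) = 1/28 / 3/28 = 1/3

P(Y = 0 | obs) = 2/3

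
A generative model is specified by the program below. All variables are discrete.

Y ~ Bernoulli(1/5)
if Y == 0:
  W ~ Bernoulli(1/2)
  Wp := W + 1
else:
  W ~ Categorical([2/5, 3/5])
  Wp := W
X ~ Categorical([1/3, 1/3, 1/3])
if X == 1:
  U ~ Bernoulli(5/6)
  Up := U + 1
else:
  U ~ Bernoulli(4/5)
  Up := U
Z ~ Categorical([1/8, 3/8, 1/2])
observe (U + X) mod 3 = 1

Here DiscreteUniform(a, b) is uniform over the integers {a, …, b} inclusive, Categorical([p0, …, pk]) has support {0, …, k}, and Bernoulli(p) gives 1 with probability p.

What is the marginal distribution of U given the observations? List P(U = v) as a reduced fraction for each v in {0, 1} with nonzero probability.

Enumerate traces; 24 have nonzero weight after conditioning:
  (Y=0, W=0, X=0, U=1, Z=0) weight 1/75
  (Y=0, W=0, X=0, U=1, Z=1) weight 1/25
  (Y=0, W=0, X=0, U=1, Z=2) weight 4/75
  (Y=0, W=0, X=1, U=0, Z=0) weight 1/360
  (Y=0, W=0, X=1, U=0, Z=1) weight 1/120
  (Y=0, W=0, X=1, U=0, Z=2) weight 1/90
  (Y=0, W=1, X=0, U=1, Z=0) weight 1/75
  (Y=0, W=1, X=0, U=1, Z=1) weight 1/25
  … 16 more
Group by U:
  weight(U=0) = 1/18
  weight(U=1) = 4/15
Total weight = 1/18 + 4/15 = 29/90
P(U=0 | obs) = 1/18 / 29/90 = 5/29
P(U=1 | obs) = 4/15 / 29/90 = 24/29

P(U=0) = 5/29, P(U=1) = 24/29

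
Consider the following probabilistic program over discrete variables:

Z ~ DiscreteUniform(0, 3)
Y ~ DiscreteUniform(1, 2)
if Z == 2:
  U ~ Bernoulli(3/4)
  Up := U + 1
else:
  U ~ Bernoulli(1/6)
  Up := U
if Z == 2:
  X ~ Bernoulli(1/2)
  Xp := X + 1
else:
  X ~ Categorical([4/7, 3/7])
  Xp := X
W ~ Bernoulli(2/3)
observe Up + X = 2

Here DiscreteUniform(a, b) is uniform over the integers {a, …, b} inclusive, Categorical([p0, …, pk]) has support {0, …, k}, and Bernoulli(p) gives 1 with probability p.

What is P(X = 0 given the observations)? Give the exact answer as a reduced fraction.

P(X = 0 | obs) = 21/40

Enumerate traces; 20 have nonzero weight after conditioning:
  (Z=0, Y=1, U=1, X=1, W=0) weight 1/336
  (Z=0, Y=1, U=1, X=1, W=1) weight 1/168
  (Z=0, Y=2, U=1, X=1, W=0) weight 1/336
  (Z=0, Y=2, U=1, X=1, W=1) weight 1/168
  (Z=1, Y=1, U=1, X=1, W=0) weight 1/336
  (Z=1, Y=1, U=1, X=1, W=1) weight 1/168
  (Z=1, Y=2, U=1, X=1, W=0) weight 1/336
  (Z=1, Y=2, U=1, X=1, W=1) weight 1/168
  (Z=2, Y=1, U=1, X=0, W=0) weight 1/64
  … 11 more
Group by X:
  weight(X=0) = 3/32
  weight(X=1) = 19/224
Total weight = 3/32 + 19/224 = 5/28
P(X=0 | obs) = 3/32 / 5/28 = 21/40
P(X=1 | obs) = 19/224 / 5/28 = 19/40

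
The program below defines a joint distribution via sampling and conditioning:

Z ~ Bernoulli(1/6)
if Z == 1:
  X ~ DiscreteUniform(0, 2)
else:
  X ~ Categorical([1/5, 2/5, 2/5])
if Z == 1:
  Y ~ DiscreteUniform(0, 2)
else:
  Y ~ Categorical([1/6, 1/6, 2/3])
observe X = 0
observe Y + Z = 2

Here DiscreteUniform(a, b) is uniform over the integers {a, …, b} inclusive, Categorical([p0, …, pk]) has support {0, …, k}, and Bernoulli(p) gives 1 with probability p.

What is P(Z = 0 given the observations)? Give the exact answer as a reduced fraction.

P(Z = 0 | obs) = 6/7

Enumerate traces; 2 have nonzero weight after conditioning:
  (Z=0, X=0, Y=2) weight 1/9
  (Z=1, X=0, Y=1) weight 1/54
Group by Z:
  weight(Z=0) = 1/9
  weight(Z=1) = 1/54
Total weight = 1/9 + 1/54 = 7/54
P(Z=0 | obs) = 1/9 / 7/54 = 6/7
P(Z=1 | obs) = 1/54 / 7/54 = 1/7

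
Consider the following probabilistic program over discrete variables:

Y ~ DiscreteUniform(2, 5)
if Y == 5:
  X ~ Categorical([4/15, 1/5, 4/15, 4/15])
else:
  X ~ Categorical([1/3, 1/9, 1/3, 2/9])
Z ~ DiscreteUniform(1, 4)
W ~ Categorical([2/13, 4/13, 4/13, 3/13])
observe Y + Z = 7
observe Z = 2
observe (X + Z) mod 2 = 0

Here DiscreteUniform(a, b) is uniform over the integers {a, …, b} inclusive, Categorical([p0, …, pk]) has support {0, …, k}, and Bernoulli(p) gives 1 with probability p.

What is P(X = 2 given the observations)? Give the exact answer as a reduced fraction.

Enumerate traces; 8 have nonzero weight after conditioning:
  (Y=5, X=0, Z=2, W=0) weight 1/390
  (Y=5, X=0, Z=2, W=1) weight 1/195
  (Y=5, X=0, Z=2, W=2) weight 1/195
  (Y=5, X=0, Z=2, W=3) weight 1/260
  (Y=5, X=2, Z=2, W=0) weight 1/390
  (Y=5, X=2, Z=2, W=1) weight 1/195
  (Y=5, X=2, Z=2, W=2) weight 1/195
  (Y=5, X=2, Z=2, W=3) weight 1/260
Group by X:
  weight(X=0) = 1/60
  weight(X=2) = 1/60
Total weight = 1/60 + 1/60 = 1/30
P(X=0 | obs) = 1/60 / 1/30 = 1/2
P(X=2 | obs) = 1/60 / 1/30 = 1/2

P(X = 2 | obs) = 1/2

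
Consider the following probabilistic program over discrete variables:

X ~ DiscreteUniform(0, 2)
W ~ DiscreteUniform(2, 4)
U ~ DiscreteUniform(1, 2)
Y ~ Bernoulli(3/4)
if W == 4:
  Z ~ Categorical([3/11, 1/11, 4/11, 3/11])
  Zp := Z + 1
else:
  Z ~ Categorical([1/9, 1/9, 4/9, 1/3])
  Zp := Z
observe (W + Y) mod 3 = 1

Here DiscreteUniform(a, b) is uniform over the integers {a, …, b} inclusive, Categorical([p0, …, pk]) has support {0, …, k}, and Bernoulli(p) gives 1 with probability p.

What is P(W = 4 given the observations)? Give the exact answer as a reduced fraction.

Enumerate traces; 48 have nonzero weight after conditioning:
  (X=0, W=3, U=1, Y=1, Z=0) weight 1/216
  (X=0, W=3, U=1, Y=1, Z=1) weight 1/216
  (X=0, W=3, U=1, Y=1, Z=2) weight 1/54
  (X=0, W=3, U=1, Y=1, Z=3) weight 1/72
  (X=0, W=3, U=2, Y=1, Z=0) weight 1/216
  (X=0, W=3, U=2, Y=1, Z=1) weight 1/216
  (X=0, W=3, U=2, Y=1, Z=2) weight 1/54
  (X=0, W=3, U=2, Y=1, Z=3) weight 1/72
  (X=0, W=4, U=1, Y=0, Z=0) weight 1/264
  … 39 more
Group by W:
  weight(W=3) = 1/4
  weight(W=4) = 1/12
Total weight = 1/4 + 1/12 = 1/3
P(W=3 | obs) = 1/4 / 1/3 = 3/4
P(W=4 | obs) = 1/12 / 1/3 = 1/4

P(W = 4 | obs) = 1/4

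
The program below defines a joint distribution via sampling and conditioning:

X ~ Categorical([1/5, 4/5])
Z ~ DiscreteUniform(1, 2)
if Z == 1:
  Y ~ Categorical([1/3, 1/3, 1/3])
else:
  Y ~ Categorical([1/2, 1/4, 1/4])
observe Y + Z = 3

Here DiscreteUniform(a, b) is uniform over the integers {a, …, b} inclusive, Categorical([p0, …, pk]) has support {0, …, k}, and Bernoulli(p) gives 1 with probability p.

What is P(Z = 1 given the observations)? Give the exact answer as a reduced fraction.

P(Z = 1 | obs) = 4/7

Enumerate traces; 4 have nonzero weight after conditioning:
  (X=0, Z=1, Y=2) weight 1/30
  (X=0, Z=2, Y=1) weight 1/40
  (X=1, Z=1, Y=2) weight 2/15
  (X=1, Z=2, Y=1) weight 1/10
Group by Z:
  weight(Z=1) = 1/6
  weight(Z=2) = 1/8
Total weight = 1/6 + 1/8 = 7/24
P(Z=1 | obs) = 1/6 / 7/24 = 4/7
P(Z=2 | obs) = 1/8 / 7/24 = 3/7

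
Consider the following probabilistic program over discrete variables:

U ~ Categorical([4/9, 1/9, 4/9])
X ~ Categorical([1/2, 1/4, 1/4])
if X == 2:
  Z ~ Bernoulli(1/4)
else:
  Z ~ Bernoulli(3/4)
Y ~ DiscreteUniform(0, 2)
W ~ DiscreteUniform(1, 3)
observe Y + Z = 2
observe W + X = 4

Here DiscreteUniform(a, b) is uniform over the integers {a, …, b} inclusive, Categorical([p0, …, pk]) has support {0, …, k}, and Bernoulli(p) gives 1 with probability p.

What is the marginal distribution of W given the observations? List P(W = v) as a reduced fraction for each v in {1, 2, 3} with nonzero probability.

P(W=2) = 1/2, P(W=3) = 1/2

Enumerate traces; 12 have nonzero weight after conditioning:
  (U=0, X=1, Z=0, Y=2, W=3) weight 1/324
  (U=0, X=1, Z=1, Y=1, W=3) weight 1/108
  (U=0, X=2, Z=0, Y=2, W=2) weight 1/108
  (U=0, X=2, Z=1, Y=1, W=2) weight 1/324
  (U=1, X=1, Z=0, Y=2, W=3) weight 1/1296
  (U=1, X=1, Z=1, Y=1, W=3) weight 1/432
  (U=1, X=2, Z=0, Y=2, W=2) weight 1/432
  (U=1, X=2, Z=1, Y=1, W=2) weight 1/1296
  … 4 more
Group by W:
  weight(W=2) = 1/36
  weight(W=3) = 1/36
Total weight = 1/36 + 1/36 = 1/18
P(W=2 | obs) = 1/36 / 1/18 = 1/2
P(W=3 | obs) = 1/36 / 1/18 = 1/2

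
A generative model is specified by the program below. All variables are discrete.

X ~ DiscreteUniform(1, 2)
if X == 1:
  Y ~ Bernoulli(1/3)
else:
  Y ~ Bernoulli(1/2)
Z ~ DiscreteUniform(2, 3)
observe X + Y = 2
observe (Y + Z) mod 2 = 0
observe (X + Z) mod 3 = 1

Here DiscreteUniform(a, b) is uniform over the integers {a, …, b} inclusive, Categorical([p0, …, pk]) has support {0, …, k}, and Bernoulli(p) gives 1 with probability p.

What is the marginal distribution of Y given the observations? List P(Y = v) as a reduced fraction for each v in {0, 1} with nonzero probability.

Enumerate traces; 2 have nonzero weight after conditioning:
  (X=1, Y=1, Z=3) weight 1/12
  (X=2, Y=0, Z=2) weight 1/8
Group by Y:
  weight(Y=0) = 1/8
  weight(Y=1) = 1/12
Total weight = 1/8 + 1/12 = 5/24
P(Y=0 | obs) = 1/8 / 5/24 = 3/5
P(Y=1 | obs) = 1/12 / 5/24 = 2/5

P(Y=0) = 3/5, P(Y=1) = 2/5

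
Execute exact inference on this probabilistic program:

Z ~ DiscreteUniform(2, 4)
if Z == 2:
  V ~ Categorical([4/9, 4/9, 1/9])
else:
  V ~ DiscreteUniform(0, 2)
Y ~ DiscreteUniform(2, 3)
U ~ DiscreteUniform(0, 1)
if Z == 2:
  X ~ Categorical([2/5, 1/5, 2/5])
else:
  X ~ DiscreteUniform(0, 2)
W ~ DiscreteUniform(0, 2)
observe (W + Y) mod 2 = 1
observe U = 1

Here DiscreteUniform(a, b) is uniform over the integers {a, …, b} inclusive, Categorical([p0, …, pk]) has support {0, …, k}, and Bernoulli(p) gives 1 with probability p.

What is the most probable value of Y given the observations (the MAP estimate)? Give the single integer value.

Enumerate traces; 81 have nonzero weight after conditioning:
  (Z=2, V=0, Y=2, U=1, X=0, W=1) weight 2/405
  (Z=2, V=0, Y=2, U=1, X=1, W=1) weight 1/405
  (Z=2, V=0, Y=2, U=1, X=2, W=1) weight 2/405
  (Z=2, V=0, Y=3, U=1, X=0, W=0) weight 2/405
  (Z=2, V=0, Y=3, U=1, X=0, W=2) weight 2/405
  (Z=2, V=0, Y=3, U=1, X=1, W=0) weight 1/405
  (Z=2, V=0, Y=3, U=1, X=1, W=2) weight 1/405
  (Z=2, V=0, Y=3, U=1, X=2, W=0) weight 2/405
  … 73 more
Group by Y:
  weight(Y=2) = 1/12
  weight(Y=3) = 1/6
Total weight = 1/12 + 1/6 = 1/4
P(Y=2 | obs) = 1/12 / 1/4 = 1/3
P(Y=3 | obs) = 1/6 / 1/4 = 2/3
argmax = 3

argmax_v P(Y = v | obs) = 3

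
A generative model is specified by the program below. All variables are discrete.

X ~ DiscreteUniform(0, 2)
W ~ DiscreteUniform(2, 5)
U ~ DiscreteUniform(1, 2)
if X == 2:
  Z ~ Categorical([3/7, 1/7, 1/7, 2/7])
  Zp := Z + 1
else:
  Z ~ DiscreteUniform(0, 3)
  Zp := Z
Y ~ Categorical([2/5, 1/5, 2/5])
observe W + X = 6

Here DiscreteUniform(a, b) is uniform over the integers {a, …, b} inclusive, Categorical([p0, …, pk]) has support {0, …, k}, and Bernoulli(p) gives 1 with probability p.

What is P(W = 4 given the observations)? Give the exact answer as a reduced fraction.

P(W = 4 | obs) = 1/2

Enumerate traces; 48 have nonzero weight after conditioning:
  (X=1, W=5, U=1, Z=0, Y=0) weight 1/240
  (X=1, W=5, U=1, Z=0, Y=1) weight 1/480
  (X=1, W=5, U=1, Z=0, Y=2) weight 1/240
  (X=1, W=5, U=1, Z=1, Y=0) weight 1/240
  (X=1, W=5, U=1, Z=1, Y=1) weight 1/480
  (X=1, W=5, U=1, Z=1, Y=2) weight 1/240
  (X=1, W=5, U=1, Z=2, Y=0) weight 1/240
  (X=1, W=5, U=1, Z=2, Y=1) weight 1/480
  (X=2, W=4, U=1, Z=0, Y=0) weight 1/140
  … 39 more
Group by W:
  weight(W=4) = 1/12
  weight(W=5) = 1/12
Total weight = 1/12 + 1/12 = 1/6
P(W=4 | obs) = 1/12 / 1/6 = 1/2
P(W=5 | obs) = 1/12 / 1/6 = 1/2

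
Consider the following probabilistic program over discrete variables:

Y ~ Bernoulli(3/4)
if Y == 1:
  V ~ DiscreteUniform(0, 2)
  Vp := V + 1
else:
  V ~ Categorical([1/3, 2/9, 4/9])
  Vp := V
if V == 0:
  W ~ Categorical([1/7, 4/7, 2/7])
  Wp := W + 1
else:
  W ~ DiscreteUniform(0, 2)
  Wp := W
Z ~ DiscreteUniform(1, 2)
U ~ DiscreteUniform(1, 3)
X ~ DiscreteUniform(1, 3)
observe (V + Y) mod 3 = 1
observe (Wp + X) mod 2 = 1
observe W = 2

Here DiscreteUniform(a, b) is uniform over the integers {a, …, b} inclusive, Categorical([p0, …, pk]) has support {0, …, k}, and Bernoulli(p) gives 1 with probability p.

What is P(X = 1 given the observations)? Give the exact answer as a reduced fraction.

Enumerate traces; 18 have nonzero weight after conditioning:
  (Y=0, V=1, W=2, Z=1, U=1, X=1) weight 1/972
  (Y=0, V=1, W=2, Z=1, U=1, X=3) weight 1/972
  (Y=0, V=1, W=2, Z=1, U=2, X=1) weight 1/972
  (Y=0, V=1, W=2, Z=1, U=2, X=3) weight 1/972
  (Y=0, V=1, W=2, Z=1, U=3, X=1) weight 1/972
  (Y=0, V=1, W=2, Z=1, U=3, X=3) weight 1/972
  (Y=0, V=1, W=2, Z=2, U=1, X=1) weight 1/972
  (Y=0, V=1, W=2, Z=2, U=1, X=3) weight 1/972
  (Y=1, V=0, W=2, Z=1, U=1, X=2) weight 1/252
  … 9 more
Group by X:
  weight(X=1) = 1/162
  weight(X=2) = 1/42
  weight(X=3) = 1/162
Total weight = 1/162 + 1/42 + 1/162 = 41/1134
P(X=1 | obs) = 1/162 / 41/1134 = 7/41
P(X=2 | obs) = 1/42 / 41/1134 = 27/41
P(X=3 | obs) = 1/162 / 41/1134 = 7/41

P(X = 1 | obs) = 7/41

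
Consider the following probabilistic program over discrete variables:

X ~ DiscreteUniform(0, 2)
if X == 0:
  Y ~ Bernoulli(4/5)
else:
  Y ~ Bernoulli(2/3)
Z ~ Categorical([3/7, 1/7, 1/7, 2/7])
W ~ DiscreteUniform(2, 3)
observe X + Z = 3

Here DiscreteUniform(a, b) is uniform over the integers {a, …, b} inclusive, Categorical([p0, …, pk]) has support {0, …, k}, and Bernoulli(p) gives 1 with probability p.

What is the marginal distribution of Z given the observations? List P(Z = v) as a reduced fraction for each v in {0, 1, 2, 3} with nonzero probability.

Enumerate traces; 12 have nonzero weight after conditioning:
  (X=0, Y=0, Z=3, W=2) weight 1/105
  (X=0, Y=0, Z=3, W=3) weight 1/105
  (X=0, Y=1, Z=3, W=2) weight 4/105
  (X=0, Y=1, Z=3, W=3) weight 4/105
  (X=1, Y=0, Z=2, W=2) weight 1/126
  (X=1, Y=0, Z=2, W=3) weight 1/126
  (X=1, Y=1, Z=2, W=2) weight 1/63
  (X=1, Y=1, Z=2, W=3) weight 1/63
  (X=2, Y=0, Z=1, W=2) weight 1/126
  … 3 more
Group by Z:
  weight(Z=1) = 1/21
  weight(Z=2) = 1/21
  weight(Z=3) = 2/21
Total weight = 1/21 + 1/21 + 2/21 = 4/21
P(Z=1 | obs) = 1/21 / 4/21 = 1/4
P(Z=2 | obs) = 1/21 / 4/21 = 1/4
P(Z=3 | obs) = 2/21 / 4/21 = 1/2

P(Z=1) = 1/4, P(Z=2) = 1/4, P(Z=3) = 1/2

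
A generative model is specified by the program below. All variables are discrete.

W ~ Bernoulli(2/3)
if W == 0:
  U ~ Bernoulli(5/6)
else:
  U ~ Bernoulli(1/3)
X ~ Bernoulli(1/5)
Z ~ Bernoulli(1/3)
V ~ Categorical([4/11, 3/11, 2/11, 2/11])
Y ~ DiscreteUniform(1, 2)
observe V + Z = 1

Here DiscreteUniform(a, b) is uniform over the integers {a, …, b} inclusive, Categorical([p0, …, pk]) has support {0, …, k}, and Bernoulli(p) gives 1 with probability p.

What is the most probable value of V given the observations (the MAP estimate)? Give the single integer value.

Enumerate traces; 32 have nonzero weight after conditioning:
  (W=0, U=0, X=0, Z=0, V=1, Y=1) weight 2/495
  (W=0, U=0, X=0, Z=0, V=1, Y=2) weight 2/495
  (W=0, U=0, X=0, Z=1, V=0, Y=1) weight 4/1485
  (W=0, U=0, X=0, Z=1, V=0, Y=2) weight 4/1485
  (W=0, U=0, X=1, Z=0, V=1, Y=1) weight 1/990
  (W=0, U=0, X=1, Z=0, V=1, Y=2) weight 1/990
  (W=0, U=0, X=1, Z=1, V=0, Y=1) weight 1/1485
  (W=0, U=0, X=1, Z=1, V=0, Y=2) weight 1/1485
  … 24 more
Group by V:
  weight(V=0) = 4/33
  weight(V=1) = 2/11
Total weight = 4/33 + 2/11 = 10/33
P(V=0 | obs) = 4/33 / 10/33 = 2/5
P(V=1 | obs) = 2/11 / 10/33 = 3/5
argmax = 1

argmax_v P(V = v | obs) = 1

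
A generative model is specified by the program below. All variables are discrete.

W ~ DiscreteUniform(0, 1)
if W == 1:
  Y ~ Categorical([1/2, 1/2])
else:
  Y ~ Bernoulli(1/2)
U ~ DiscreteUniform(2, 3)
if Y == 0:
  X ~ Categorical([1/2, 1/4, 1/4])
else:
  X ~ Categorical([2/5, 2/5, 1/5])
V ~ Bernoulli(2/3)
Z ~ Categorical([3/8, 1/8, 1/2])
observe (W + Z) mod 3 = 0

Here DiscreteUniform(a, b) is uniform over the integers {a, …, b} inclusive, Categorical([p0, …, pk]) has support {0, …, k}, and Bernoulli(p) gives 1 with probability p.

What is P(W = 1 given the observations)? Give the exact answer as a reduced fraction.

Enumerate traces; 48 have nonzero weight after conditioning:
  (W=0, Y=0, U=2, X=0, V=0, Z=0) weight 1/128
  (W=0, Y=0, U=2, X=0, V=1, Z=0) weight 1/64
  (W=0, Y=0, U=2, X=1, V=0, Z=0) weight 1/256
  (W=0, Y=0, U=2, X=1, V=1, Z=0) weight 1/128
  (W=0, Y=0, U=2, X=2, V=0, Z=0) weight 1/256
  (W=0, Y=0, U=2, X=2, V=1, Z=0) weight 1/128
  (W=0, Y=0, U=3, X=0, V=0, Z=0) weight 1/128
  (W=0, Y=0, U=3, X=0, V=1, Z=0) weight 1/64
  (W=1, Y=0, U=2, X=0, V=0, Z=2) weight 1/96
  … 39 more
Group by W:
  weight(W=0) = 3/16
  weight(W=1) = 1/4
Total weight = 3/16 + 1/4 = 7/16
P(W=0 | obs) = 3/16 / 7/16 = 3/7
P(W=1 | obs) = 1/4 / 7/16 = 4/7

P(W = 1 | obs) = 4/7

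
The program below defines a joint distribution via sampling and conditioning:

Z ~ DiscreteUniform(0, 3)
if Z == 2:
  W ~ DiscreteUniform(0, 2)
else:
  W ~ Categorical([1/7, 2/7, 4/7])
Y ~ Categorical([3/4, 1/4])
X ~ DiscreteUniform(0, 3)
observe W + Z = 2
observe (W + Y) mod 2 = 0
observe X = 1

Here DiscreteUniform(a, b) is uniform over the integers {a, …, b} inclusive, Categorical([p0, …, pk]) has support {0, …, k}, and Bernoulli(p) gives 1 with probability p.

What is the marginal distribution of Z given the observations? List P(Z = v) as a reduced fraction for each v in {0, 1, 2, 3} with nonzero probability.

P(Z=0) = 4/7, P(Z=1) = 2/21, P(Z=2) = 1/3

Enumerate traces; 3 have nonzero weight after conditioning:
  (Z=0, W=2, Y=0, X=1) weight 3/112
  (Z=1, W=1, Y=1, X=1) weight 1/224
  (Z=2, W=0, Y=0, X=1) weight 1/64
Group by Z:
  weight(Z=0) = 3/112
  weight(Z=1) = 1/224
  weight(Z=2) = 1/64
Total weight = 3/112 + 1/224 + 1/64 = 3/64
P(Z=0 | obs) = 3/112 / 3/64 = 4/7
P(Z=1 | obs) = 1/224 / 3/64 = 2/21
P(Z=2 | obs) = 1/64 / 3/64 = 1/3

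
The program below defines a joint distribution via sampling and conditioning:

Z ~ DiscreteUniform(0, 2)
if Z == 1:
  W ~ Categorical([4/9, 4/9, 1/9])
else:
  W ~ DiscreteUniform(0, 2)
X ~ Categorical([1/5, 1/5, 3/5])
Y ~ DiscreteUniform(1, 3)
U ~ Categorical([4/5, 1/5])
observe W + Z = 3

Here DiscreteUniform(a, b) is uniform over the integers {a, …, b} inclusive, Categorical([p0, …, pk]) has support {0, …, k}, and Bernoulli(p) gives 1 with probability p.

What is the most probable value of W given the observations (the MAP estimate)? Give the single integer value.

argmax_v P(W = v | obs) = 1

Enumerate traces; 36 have nonzero weight after conditioning:
  (Z=1, W=2, X=0, Y=1, U=0) weight 4/2025
  (Z=1, W=2, X=0, Y=1, U=1) weight 1/2025
  (Z=1, W=2, X=0, Y=2, U=0) weight 4/2025
  (Z=1, W=2, X=0, Y=2, U=1) weight 1/2025
  (Z=1, W=2, X=0, Y=3, U=0) weight 4/2025
  (Z=1, W=2, X=0, Y=3, U=1) weight 1/2025
  (Z=1, W=2, X=1, Y=1, U=0) weight 4/2025
  (Z=1, W=2, X=1, Y=1, U=1) weight 1/2025
  (Z=2, W=1, X=0, Y=1, U=0) weight 4/675
  … 27 more
Group by W:
  weight(W=1) = 1/9
  weight(W=2) = 1/27
Total weight = 1/9 + 1/27 = 4/27
P(W=1 | obs) = 1/9 / 4/27 = 3/4
P(W=2 | obs) = 1/27 / 4/27 = 1/4
argmax = 1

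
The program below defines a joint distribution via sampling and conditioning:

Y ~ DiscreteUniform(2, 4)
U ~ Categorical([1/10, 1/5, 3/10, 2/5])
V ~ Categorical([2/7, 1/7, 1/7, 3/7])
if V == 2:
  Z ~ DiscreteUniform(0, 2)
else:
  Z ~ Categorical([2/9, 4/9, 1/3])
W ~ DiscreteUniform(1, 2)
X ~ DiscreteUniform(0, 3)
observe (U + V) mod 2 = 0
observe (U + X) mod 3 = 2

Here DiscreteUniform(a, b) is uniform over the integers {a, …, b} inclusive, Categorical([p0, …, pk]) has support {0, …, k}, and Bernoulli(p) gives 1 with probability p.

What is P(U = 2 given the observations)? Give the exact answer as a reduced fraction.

Enumerate traces; 180 have nonzero weight after conditioning:
  (Y=2, U=0, V=0, Z=0, W=1, X=2) weight 1/3780
  (Y=2, U=0, V=0, Z=0, W=2, X=2) weight 1/3780
  (Y=2, U=0, V=0, Z=1, W=1, X=2) weight 1/1890
  (Y=2, U=0, V=0, Z=1, W=2, X=2) weight 1/1890
  (Y=2, U=0, V=0, Z=2, W=1, X=2) weight 1/2520
  (Y=2, U=0, V=0, Z=2, W=2, X=2) weight 1/2520
  (Y=2, U=0, V=2, Z=0, W=1, X=2) weight 1/5040
  (Y=2, U=0, V=2, Z=0, W=2, X=2) weight 1/5040
  (Y=2, U=1, V=1, Z=0, W=1, X=1) weight 1/3780
  (Y=2, U=2, V=0, Z=0, W=1, X=0) weight 1/1260
  … 170 more
Group by U:
  weight(U=0) = 3/280
  weight(U=1) = 1/35
  weight(U=2) = 9/140
  weight(U=3) = 2/35
Total weight = 3/280 + 1/35 + 9/140 + 2/35 = 9/56
P(U=0 | obs) = 3/280 / 9/56 = 1/15
P(U=1 | obs) = 1/35 / 9/56 = 8/45
P(U=2 | obs) = 9/140 / 9/56 = 2/5
P(U=3 | obs) = 2/35 / 9/56 = 16/45

P(U = 2 | obs) = 2/5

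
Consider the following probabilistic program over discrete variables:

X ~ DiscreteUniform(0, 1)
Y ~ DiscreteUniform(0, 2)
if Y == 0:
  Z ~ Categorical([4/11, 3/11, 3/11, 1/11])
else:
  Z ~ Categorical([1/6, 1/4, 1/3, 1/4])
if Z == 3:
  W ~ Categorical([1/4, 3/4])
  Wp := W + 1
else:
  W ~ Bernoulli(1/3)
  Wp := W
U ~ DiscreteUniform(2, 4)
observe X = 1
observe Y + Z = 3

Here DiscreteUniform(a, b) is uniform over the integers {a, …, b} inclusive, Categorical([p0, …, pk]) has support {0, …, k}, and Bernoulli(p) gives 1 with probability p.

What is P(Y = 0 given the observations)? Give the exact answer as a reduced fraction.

P(Y = 0 | obs) = 12/89

Enumerate traces; 18 have nonzero weight after conditioning:
  (X=1, Y=0, Z=3, W=0, U=2) weight 1/792
  (X=1, Y=0, Z=3, W=0, U=3) weight 1/792
  (X=1, Y=0, Z=3, W=0, U=4) weight 1/792
  (X=1, Y=0, Z=3, W=1, U=2) weight 1/264
  (X=1, Y=0, Z=3, W=1, U=3) weight 1/264
  (X=1, Y=0, Z=3, W=1, U=4) weight 1/264
  (X=1, Y=1, Z=2, W=0, U=2) weight 1/81
  (X=1, Y=1, Z=2, W=0, U=3) weight 1/81
  (X=1, Y=2, Z=1, W=0, U=2) weight 1/108
  … 9 more
Group by Y:
  weight(Y=0) = 1/66
  weight(Y=1) = 1/18
  weight(Y=2) = 1/24
Total weight = 1/66 + 1/18 + 1/24 = 89/792
P(Y=0 | obs) = 1/66 / 89/792 = 12/89
P(Y=1 | obs) = 1/18 / 89/792 = 44/89
P(Y=2 | obs) = 1/24 / 89/792 = 33/89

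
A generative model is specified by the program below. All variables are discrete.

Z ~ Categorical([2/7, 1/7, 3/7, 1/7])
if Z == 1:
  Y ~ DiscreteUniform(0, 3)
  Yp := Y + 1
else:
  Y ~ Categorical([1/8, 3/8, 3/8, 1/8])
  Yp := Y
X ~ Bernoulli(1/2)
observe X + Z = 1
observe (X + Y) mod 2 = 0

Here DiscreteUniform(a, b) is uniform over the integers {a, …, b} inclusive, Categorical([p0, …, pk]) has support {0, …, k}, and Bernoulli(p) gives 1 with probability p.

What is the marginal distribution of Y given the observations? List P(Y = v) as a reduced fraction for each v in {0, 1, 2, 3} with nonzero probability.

P(Y=0) = 1/6, P(Y=1) = 1/2, P(Y=2) = 1/6, P(Y=3) = 1/6

Enumerate traces; 4 have nonzero weight after conditioning:
  (Z=0, Y=1, X=1) weight 3/56
  (Z=0, Y=3, X=1) weight 1/56
  (Z=1, Y=0, X=0) weight 1/56
  (Z=1, Y=2, X=0) weight 1/56
Group by Y:
  weight(Y=0) = 1/56
  weight(Y=1) = 3/56
  weight(Y=2) = 1/56
  weight(Y=3) = 1/56
Total weight = 1/56 + 3/56 + 1/56 + 1/56 = 3/28
P(Y=0 | obs) = 1/56 / 3/28 = 1/6
P(Y=1 | obs) = 3/56 / 3/28 = 1/2
P(Y=2 | obs) = 1/56 / 3/28 = 1/6
P(Y=3 | obs) = 1/56 / 3/28 = 1/6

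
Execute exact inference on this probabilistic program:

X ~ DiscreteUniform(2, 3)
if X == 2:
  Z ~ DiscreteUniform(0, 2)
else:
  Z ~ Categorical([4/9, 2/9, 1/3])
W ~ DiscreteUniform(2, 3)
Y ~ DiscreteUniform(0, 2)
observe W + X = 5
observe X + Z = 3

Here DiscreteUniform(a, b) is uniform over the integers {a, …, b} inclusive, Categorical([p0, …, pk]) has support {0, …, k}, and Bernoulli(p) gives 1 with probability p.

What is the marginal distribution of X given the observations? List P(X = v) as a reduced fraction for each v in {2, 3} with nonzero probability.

Enumerate traces; 6 have nonzero weight after conditioning:
  (X=2, Z=1, W=3, Y=0) weight 1/36
  (X=2, Z=1, W=3, Y=1) weight 1/36
  (X=2, Z=1, W=3, Y=2) weight 1/36
  (X=3, Z=0, W=2, Y=0) weight 1/27
  (X=3, Z=0, W=2, Y=1) weight 1/27
  (X=3, Z=0, W=2, Y=2) weight 1/27
Group by X:
  weight(X=2) = 1/12
  weight(X=3) = 1/9
Total weight = 1/12 + 1/9 = 7/36
P(X=2 | obs) = 1/12 / 7/36 = 3/7
P(X=3 | obs) = 1/9 / 7/36 = 4/7

P(X=2) = 3/7, P(X=3) = 4/7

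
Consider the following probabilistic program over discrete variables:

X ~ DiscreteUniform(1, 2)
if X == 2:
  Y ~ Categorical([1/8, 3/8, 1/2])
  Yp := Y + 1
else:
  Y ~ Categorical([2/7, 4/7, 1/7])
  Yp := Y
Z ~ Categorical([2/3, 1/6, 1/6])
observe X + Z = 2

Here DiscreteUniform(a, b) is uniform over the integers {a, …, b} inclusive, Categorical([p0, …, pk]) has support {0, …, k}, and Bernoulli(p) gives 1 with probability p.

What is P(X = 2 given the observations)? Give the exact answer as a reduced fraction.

Enumerate traces; 6 have nonzero weight after conditioning:
  (X=1, Y=0, Z=1) weight 1/42
  (X=1, Y=1, Z=1) weight 1/21
  (X=1, Y=2, Z=1) weight 1/84
  (X=2, Y=0, Z=0) weight 1/24
  (X=2, Y=1, Z=0) weight 1/8
  (X=2, Y=2, Z=0) weight 1/6
Group by X:
  weight(X=1) = 1/12
  weight(X=2) = 1/3
Total weight = 1/12 + 1/3 = 5/12
P(X=1 | obs) = 1/12 / 5/12 = 1/5
P(X=2 | obs) = 1/3 / 5/12 = 4/5

P(X = 2 | obs) = 4/5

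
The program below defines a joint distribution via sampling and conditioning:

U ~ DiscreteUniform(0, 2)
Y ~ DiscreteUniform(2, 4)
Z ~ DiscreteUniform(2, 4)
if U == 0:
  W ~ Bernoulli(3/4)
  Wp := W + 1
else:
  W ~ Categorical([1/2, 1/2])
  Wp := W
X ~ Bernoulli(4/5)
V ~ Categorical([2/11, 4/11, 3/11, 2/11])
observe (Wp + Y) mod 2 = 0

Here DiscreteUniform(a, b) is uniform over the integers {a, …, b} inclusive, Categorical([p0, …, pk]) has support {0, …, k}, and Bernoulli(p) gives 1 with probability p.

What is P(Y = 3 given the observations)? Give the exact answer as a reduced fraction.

Enumerate traces; 216 have nonzero weight after conditioning:
  (U=0, Y=2, Z=2, W=1, X=0, V=0) weight 1/990
  (U=0, Y=2, Z=2, W=1, X=0, V=1) weight 1/495
  (U=0, Y=2, Z=2, W=1, X=0, V=2) weight 1/660
  (U=0, Y=2, Z=2, W=1, X=0, V=3) weight 1/990
  (U=0, Y=2, Z=2, W=1, X=1, V=0) weight 2/495
  (U=0, Y=2, Z=2, W=1, X=1, V=1) weight 4/495
  (U=0, Y=2, Z=2, W=1, X=1, V=2) weight 1/165
  (U=0, Y=2, Z=2, W=1, X=1, V=3) weight 2/495
  (U=0, Y=3, Z=2, W=0, X=0, V=0) weight 1/2970
  (U=0, Y=4, Z=2, W=1, X=0, V=0) weight 1/990
  … 206 more
Group by Y:
  weight(Y=2) = 7/36
  weight(Y=3) = 5/36
  weight(Y=4) = 7/36
Total weight = 7/36 + 5/36 + 7/36 = 19/36
P(Y=2 | obs) = 7/36 / 19/36 = 7/19
P(Y=3 | obs) = 5/36 / 19/36 = 5/19
P(Y=4 | obs) = 7/36 / 19/36 = 7/19

P(Y = 3 | obs) = 5/19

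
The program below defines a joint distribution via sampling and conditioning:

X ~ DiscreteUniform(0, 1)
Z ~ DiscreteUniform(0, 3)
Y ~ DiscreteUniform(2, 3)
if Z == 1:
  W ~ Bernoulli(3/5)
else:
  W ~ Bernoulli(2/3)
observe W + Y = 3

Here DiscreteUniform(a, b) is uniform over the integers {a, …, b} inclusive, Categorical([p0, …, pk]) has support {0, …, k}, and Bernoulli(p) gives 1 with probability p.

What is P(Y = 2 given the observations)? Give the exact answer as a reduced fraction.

Enumerate traces; 16 have nonzero weight after conditioning:
  (X=0, Z=0, Y=2, W=1) weight 1/24
  (X=0, Z=0, Y=3, W=0) weight 1/48
  (X=0, Z=1, Y=2, W=1) weight 3/80
  (X=0, Z=1, Y=3, W=0) weight 1/40
  (X=0, Z=2, Y=2, W=1) weight 1/24
  (X=0, Z=2, Y=3, W=0) weight 1/48
  (X=0, Z=3, Y=2, W=1) weight 1/24
  (X=0, Z=3, Y=3, W=0) weight 1/48
  … 8 more
Group by Y:
  weight(Y=2) = 13/40
  weight(Y=3) = 7/40
Total weight = 13/40 + 7/40 = 1/2
P(Y=2 | obs) = 13/40 / 1/2 = 13/20
P(Y=3 | obs) = 7/40 / 1/2 = 7/20

P(Y = 2 | obs) = 13/20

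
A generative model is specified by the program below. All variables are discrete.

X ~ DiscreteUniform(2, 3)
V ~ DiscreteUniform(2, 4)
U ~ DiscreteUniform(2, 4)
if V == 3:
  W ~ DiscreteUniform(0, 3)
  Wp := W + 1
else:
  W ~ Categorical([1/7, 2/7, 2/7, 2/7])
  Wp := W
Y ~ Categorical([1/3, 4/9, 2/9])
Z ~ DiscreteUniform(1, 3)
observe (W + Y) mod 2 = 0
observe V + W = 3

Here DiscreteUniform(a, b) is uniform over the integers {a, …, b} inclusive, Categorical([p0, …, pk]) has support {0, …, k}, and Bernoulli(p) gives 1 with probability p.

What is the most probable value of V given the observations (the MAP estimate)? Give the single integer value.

Enumerate traces; 54 have nonzero weight after conditioning:
  (X=2, V=2, U=2, W=1, Y=1, Z=1) weight 4/1701
  (X=2, V=2, U=2, W=1, Y=1, Z=2) weight 4/1701
  (X=2, V=2, U=2, W=1, Y=1, Z=3) weight 4/1701
  (X=2, V=2, U=3, W=1, Y=1, Z=1) weight 4/1701
  (X=2, V=2, U=3, W=1, Y=1, Z=2) weight 4/1701
  (X=2, V=2, U=3, W=1, Y=1, Z=3) weight 4/1701
  (X=2, V=2, U=4, W=1, Y=1, Z=1) weight 4/1701
  (X=2, V=2, U=4, W=1, Y=1, Z=2) weight 4/1701
  (X=2, V=3, U=2, W=0, Y=0, Z=1) weight 1/648
  … 45 more
Group by V:
  weight(V=2) = 8/189
  weight(V=3) = 5/108
Total weight = 8/189 + 5/108 = 67/756
P(V=2 | obs) = 8/189 / 67/756 = 32/67
P(V=3 | obs) = 5/108 / 67/756 = 35/67
argmax = 3

argmax_v P(V = v | obs) = 3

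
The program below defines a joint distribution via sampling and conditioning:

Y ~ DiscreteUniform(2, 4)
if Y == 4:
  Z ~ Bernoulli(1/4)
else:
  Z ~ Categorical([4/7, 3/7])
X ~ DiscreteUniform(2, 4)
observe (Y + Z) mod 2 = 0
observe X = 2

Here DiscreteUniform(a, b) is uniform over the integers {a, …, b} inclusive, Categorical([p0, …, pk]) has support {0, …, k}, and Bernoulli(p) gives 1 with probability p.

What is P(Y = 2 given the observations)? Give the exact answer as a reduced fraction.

Enumerate traces; 3 have nonzero weight after conditioning:
  (Y=2, Z=0, X=2) weight 4/63
  (Y=3, Z=1, X=2) weight 1/21
  (Y=4, Z=0, X=2) weight 1/12
Group by Y:
  weight(Y=2) = 4/63
  weight(Y=3) = 1/21
  weight(Y=4) = 1/12
Total weight = 4/63 + 1/21 + 1/12 = 7/36
P(Y=2 | obs) = 4/63 / 7/36 = 16/49
P(Y=3 | obs) = 1/21 / 7/36 = 12/49
P(Y=4 | obs) = 1/12 / 7/36 = 3/7

P(Y = 2 | obs) = 16/49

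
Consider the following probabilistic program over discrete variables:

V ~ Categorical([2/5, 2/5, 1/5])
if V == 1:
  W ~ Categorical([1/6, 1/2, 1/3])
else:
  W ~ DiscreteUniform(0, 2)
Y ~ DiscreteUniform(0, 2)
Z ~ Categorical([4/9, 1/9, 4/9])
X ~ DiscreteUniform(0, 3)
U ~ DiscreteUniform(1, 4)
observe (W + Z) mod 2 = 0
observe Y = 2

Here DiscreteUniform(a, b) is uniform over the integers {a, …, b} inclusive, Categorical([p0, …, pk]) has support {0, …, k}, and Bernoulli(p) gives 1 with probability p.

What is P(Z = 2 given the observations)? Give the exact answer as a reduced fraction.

P(Z = 2 | obs) = 6/13

Enumerate traces; 240 have nonzero weight after conditioning:
  (V=0, W=0, Y=2, Z=0, X=0, U=1) weight 1/810
  (V=0, W=0, Y=2, Z=0, X=0, U=2) weight 1/810
  (V=0, W=0, Y=2, Z=0, X=0, U=3) weight 1/810
  (V=0, W=0, Y=2, Z=0, X=0, U=4) weight 1/810
  (V=0, W=0, Y=2, Z=0, X=1, U=1) weight 1/810
  (V=0, W=0, Y=2, Z=0, X=1, U=2) weight 1/810
  (V=0, W=0, Y=2, Z=0, X=1, U=3) weight 1/810
  (V=0, W=0, Y=2, Z=0, X=1, U=4) weight 1/810
  (V=0, W=0, Y=2, Z=2, X=0, U=1) weight 1/810
  (V=0, W=1, Y=2, Z=1, X=0, U=1) weight 1/3240
  … 230 more
Group by Z:
  weight(Z=0) = 4/45
  weight(Z=1) = 2/135
  weight(Z=2) = 4/45
Total weight = 4/45 + 2/135 + 4/45 = 26/135
P(Z=0 | obs) = 4/45 / 26/135 = 6/13
P(Z=1 | obs) = 2/135 / 26/135 = 1/13
P(Z=2 | obs) = 4/45 / 26/135 = 6/13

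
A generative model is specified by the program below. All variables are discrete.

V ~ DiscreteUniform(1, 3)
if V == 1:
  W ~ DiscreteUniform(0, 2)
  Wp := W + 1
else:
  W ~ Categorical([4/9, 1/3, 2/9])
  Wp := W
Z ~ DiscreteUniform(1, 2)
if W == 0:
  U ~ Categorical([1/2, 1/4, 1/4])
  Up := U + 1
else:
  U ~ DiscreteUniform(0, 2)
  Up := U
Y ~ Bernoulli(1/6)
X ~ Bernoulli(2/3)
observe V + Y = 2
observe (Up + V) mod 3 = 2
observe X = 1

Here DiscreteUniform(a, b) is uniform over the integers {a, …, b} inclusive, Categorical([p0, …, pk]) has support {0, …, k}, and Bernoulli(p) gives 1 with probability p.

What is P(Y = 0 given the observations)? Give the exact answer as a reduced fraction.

Enumerate traces; 12 have nonzero weight after conditioning:
  (V=1, W=0, Z=1, U=0, Y=1, X=1) weight 1/324
  (V=1, W=0, Z=2, U=0, Y=1, X=1) weight 1/324
  (V=1, W=1, Z=1, U=1, Y=1, X=1) weight 1/486
  (V=1, W=1, Z=2, U=1, Y=1, X=1) weight 1/486
  (V=1, W=2, Z=1, U=1, Y=1, X=1) weight 1/486
  (V=1, W=2, Z=2, U=1, Y=1, X=1) weight 1/486
  (V=2, W=0, Z=1, U=2, Y=0, X=1) weight 5/486
  (V=2, W=0, Z=2, U=2, Y=0, X=1) weight 5/486
  … 4 more
Group by Y:
  weight(Y=0) = 40/729
  weight(Y=1) = 7/486
Total weight = 40/729 + 7/486 = 101/1458
P(Y=0 | obs) = 40/729 / 101/1458 = 80/101
P(Y=1 | obs) = 7/486 / 101/1458 = 21/101

P(Y = 0 | obs) = 80/101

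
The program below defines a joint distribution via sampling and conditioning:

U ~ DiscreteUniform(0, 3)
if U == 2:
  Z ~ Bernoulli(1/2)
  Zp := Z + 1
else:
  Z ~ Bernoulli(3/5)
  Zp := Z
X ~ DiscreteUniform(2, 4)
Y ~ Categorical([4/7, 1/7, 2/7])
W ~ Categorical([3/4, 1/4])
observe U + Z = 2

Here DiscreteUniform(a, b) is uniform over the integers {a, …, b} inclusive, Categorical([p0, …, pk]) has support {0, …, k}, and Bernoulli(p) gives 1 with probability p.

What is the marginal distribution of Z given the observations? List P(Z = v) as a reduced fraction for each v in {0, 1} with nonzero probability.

Enumerate traces; 36 have nonzero weight after conditioning:
  (U=1, Z=1, X=2, Y=0, W=0) weight 3/140
  (U=1, Z=1, X=2, Y=0, W=1) weight 1/140
  (U=1, Z=1, X=2, Y=1, W=0) weight 3/560
  (U=1, Z=1, X=2, Y=1, W=1) weight 1/560
  (U=1, Z=1, X=2, Y=2, W=0) weight 3/280
  (U=1, Z=1, X=2, Y=2, W=1) weight 1/280
  (U=1, Z=1, X=3, Y=0, W=0) weight 3/140
  (U=1, Z=1, X=3, Y=0, W=1) weight 1/140
  (U=2, Z=0, X=2, Y=0, W=0) weight 1/56
  … 27 more
Group by Z:
  weight(Z=0) = 1/8
  weight(Z=1) = 3/20
Total weight = 1/8 + 3/20 = 11/40
P(Z=0 | obs) = 1/8 / 11/40 = 5/11
P(Z=1 | obs) = 3/20 / 11/40 = 6/11

P(Z=0) = 5/11, P(Z=1) = 6/11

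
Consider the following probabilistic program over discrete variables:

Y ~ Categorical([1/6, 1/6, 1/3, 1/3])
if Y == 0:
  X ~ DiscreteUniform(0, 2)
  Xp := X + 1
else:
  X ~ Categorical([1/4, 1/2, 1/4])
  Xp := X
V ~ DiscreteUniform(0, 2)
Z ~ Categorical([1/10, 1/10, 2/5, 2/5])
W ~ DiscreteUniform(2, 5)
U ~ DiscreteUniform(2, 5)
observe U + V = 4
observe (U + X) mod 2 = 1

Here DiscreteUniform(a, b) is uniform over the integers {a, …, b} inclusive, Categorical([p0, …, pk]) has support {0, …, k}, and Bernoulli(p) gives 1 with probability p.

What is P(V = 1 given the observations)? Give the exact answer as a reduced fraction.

Enumerate traces; 256 have nonzero weight after conditioning:
  (Y=0, X=0, V=1, Z=0, W=2, U=3) weight 1/8640
  (Y=0, X=0, V=1, Z=0, W=3, U=3) weight 1/8640
  (Y=0, X=0, V=1, Z=0, W=4, U=3) weight 1/8640
  (Y=0, X=0, V=1, Z=0, W=5, U=3) weight 1/8640
  (Y=0, X=0, V=1, Z=1, W=2, U=3) weight 1/8640
  (Y=0, X=0, V=1, Z=1, W=3, U=3) weight 1/8640
  (Y=0, X=0, V=1, Z=1, W=4, U=3) weight 1/8640
  (Y=0, X=0, V=1, Z=1, W=5, U=3) weight 1/8640
  (Y=0, X=1, V=0, Z=0, W=2, U=4) weight 1/8640
  (Y=0, X=1, V=2, Z=0, W=2, U=2) weight 1/8640
  … 246 more
Group by V:
  weight(V=0) = 17/432
  weight(V=1) = 19/432
  weight(V=2) = 17/432
Total weight = 17/432 + 19/432 + 17/432 = 53/432
P(V=0 | obs) = 17/432 / 53/432 = 17/53
P(V=1 | obs) = 19/432 / 53/432 = 19/53
P(V=2 | obs) = 17/432 / 53/432 = 17/53

P(V = 1 | obs) = 19/53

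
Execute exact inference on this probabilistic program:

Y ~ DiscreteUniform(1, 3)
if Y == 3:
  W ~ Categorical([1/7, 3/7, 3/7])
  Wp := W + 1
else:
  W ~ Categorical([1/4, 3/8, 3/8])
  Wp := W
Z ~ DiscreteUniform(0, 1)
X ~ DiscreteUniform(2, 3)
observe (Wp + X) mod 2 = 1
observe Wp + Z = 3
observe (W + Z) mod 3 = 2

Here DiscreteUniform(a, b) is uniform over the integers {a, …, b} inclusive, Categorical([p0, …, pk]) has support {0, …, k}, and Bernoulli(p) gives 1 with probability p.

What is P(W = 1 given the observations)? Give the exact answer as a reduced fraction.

Enumerate traces; 2 have nonzero weight after conditioning:
  (Y=3, W=1, Z=1, X=3) weight 1/28
  (Y=3, W=2, Z=0, X=2) weight 1/28
Group by W:
  weight(W=1) = 1/28
  weight(W=2) = 1/28
Total weight = 1/28 + 1/28 = 1/14
P(W=1 | obs) = 1/28 / 1/14 = 1/2
P(W=2 | obs) = 1/28 / 1/14 = 1/2

P(W = 1 | obs) = 1/2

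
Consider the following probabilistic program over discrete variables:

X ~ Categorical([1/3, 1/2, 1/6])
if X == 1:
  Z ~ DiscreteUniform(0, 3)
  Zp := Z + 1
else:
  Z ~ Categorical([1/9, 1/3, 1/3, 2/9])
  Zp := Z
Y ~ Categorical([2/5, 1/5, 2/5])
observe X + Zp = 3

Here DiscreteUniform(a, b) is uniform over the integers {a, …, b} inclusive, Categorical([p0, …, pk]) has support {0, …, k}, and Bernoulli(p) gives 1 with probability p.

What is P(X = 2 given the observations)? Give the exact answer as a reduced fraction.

P(X = 2 | obs) = 12/55

Enumerate traces; 9 have nonzero weight after conditioning:
  (X=0, Z=3, Y=0) weight 4/135
  (X=0, Z=3, Y=1) weight 2/135
  (X=0, Z=3, Y=2) weight 4/135
  (X=1, Z=1, Y=0) weight 1/20
  (X=1, Z=1, Y=1) weight 1/40
  (X=1, Z=1, Y=2) weight 1/20
  (X=2, Z=1, Y=0) weight 1/45
  (X=2, Z=1, Y=1) weight 1/90
  … 1 more
Group by X:
  weight(X=0) = 2/27
  weight(X=1) = 1/8
  weight(X=2) = 1/18
Total weight = 2/27 + 1/8 + 1/18 = 55/216
P(X=0 | obs) = 2/27 / 55/216 = 16/55
P(X=1 | obs) = 1/8 / 55/216 = 27/55
P(X=2 | obs) = 1/18 / 55/216 = 12/55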